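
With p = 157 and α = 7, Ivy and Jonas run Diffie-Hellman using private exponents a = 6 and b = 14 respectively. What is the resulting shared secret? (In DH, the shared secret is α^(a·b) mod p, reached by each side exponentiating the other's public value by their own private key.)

Ivy sends A = α^a mod p = 7^6 mod 157.
7^1 ≡ 7 (mod 157)
7^2 = (7^1)^2 ≡ 7^2 = 49 ≡ 49 (mod 157)
7^4 = (7^2)^2 ≡ 49^2 = 2401 ≡ 46 (mod 157)
7^6 = 7^4 · 7^2 ≡ 46 · 49 ≡ 56 (mod 157).
So A = 56. Jonas then computes K = A^b mod p = 56^14 mod 157.
56^1 ≡ 56 (mod 157)
56^2 = (56^1)^2 ≡ 56^2 = 3136 ≡ 153 (mod 157)
56^4 = (56^2)^2 ≡ 153^2 = 23409 ≡ 16 (mod 157)
56^8 = (56^4)^2 ≡ 16^2 = 256 ≡ 99 (mod 157)
56^14 = 56^8 · 56^4 · 56^2 ≡ 99 · 16 · 153 ≡ 101 (mod 157).

101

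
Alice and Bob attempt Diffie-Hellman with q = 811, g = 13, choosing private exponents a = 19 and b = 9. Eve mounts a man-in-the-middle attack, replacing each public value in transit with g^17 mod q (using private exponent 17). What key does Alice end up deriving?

288

Alice receives Eve's public value M = 13^17 mod 811 instead of the honest one.
13^1 ≡ 13 (mod 811)
13^2 = (13^1)^2 ≡ 13^2 = 169 ≡ 169 (mod 811)
13^4 = (13^2)^2 ≡ 169^2 = 28561 ≡ 176 (mod 811)
13^8 = (13^4)^2 ≡ 176^2 = 30976 ≡ 158 (mod 811)
13^16 = (13^8)^2 ≡ 158^2 = 24964 ≡ 634 (mod 811)
13^17 = 13^16 · 13^1 ≡ 634 · 13 ≡ 132 (mod 811).
So M = 132. Alice computes K = M^19 mod 811.
132^1 ≡ 132 (mod 811)
132^2 = (132^1)^2 ≡ 132^2 = 17424 ≡ 393 (mod 811)
132^4 = (132^2)^2 ≡ 393^2 = 154449 ≡ 359 (mod 811)
132^8 = (132^4)^2 ≡ 359^2 = 128881 ≡ 743 (mod 811)
132^16 = (132^8)^2 ≡ 743^2 = 552049 ≡ 569 (mod 811)
132^19 = 132^16 · 132^2 · 132^1 ≡ 569 · 393 · 132 ≡ 288 (mod 811).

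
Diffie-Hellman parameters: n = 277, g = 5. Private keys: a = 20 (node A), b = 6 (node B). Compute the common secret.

Node A sends A = g^a mod n = 5^20 mod 277.
5^1 ≡ 5 (mod 277)
5^2 = (5^1)^2 ≡ 5^2 = 25 ≡ 25 (mod 277)
5^4 = (5^2)^2 ≡ 25^2 = 625 ≡ 71 (mod 277)
5^8 = (5^4)^2 ≡ 71^2 = 5041 ≡ 55 (mod 277)
5^16 = (5^8)^2 ≡ 55^2 = 3025 ≡ 255 (mod 277)
5^20 = 5^16 · 5^4 ≡ 255 · 71 ≡ 100 (mod 277).
So A = 100. Node B then computes K = A^b mod n = 100^6 mod 277.
100^1 ≡ 100 (mod 277)
100^2 = (100^1)^2 ≡ 100^2 = 10000 ≡ 28 (mod 277)
100^4 = (100^2)^2 ≡ 28^2 = 784 ≡ 230 (mod 277)
100^6 = 100^4 · 100^2 ≡ 230 · 28 ≡ 69 (mod 277).

69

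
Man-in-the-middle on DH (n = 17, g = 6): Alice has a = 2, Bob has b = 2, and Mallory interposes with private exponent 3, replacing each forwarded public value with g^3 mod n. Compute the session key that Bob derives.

8

Bob receives Mallory's public value M = 6^3 mod 17 instead of the honest one.
6^1 ≡ 6 (mod 17)
6^2 = (6^1)^2 ≡ 6^2 = 36 ≡ 2 (mod 17)
6^3 = 6^2 · 6^1 ≡ 2 · 6 ≡ 12 (mod 17).
So M = 12. Bob computes K = M^2 mod 17.
12^1 ≡ 12 (mod 17)
12^2 = (12^1)^2 ≡ 12^2 = 144 ≡ 8 (mod 17)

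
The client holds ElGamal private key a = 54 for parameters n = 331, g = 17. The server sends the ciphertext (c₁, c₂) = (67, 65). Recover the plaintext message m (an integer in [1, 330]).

Shared mask s = c₁^a mod n = 67^54 mod 331.
67^1 ≡ 67 (mod 331)
67^2 = (67^1)^2 ≡ 67^2 = 4489 ≡ 186 (mod 331)
67^4 = (67^2)^2 ≡ 186^2 = 34596 ≡ 172 (mod 331)
67^8 = (67^4)^2 ≡ 172^2 = 29584 ≡ 125 (mod 331)
67^16 = (67^8)^2 ≡ 125^2 = 15625 ≡ 68 (mod 331)
67^32 = (67^16)^2 ≡ 68^2 = 4624 ≡ 321 (mod 331)
67^54 = 67^32 · 67^16 · 67^4 · 67^2 ≡ 321 · 68 · 172 · 186 ≡ 84 (mod 331).
So s = 84; s⁻¹ ≡ 67 (mod 331).
m = c₂ · s⁻¹ mod 331 = 65 · 67 mod 331 = 52.

52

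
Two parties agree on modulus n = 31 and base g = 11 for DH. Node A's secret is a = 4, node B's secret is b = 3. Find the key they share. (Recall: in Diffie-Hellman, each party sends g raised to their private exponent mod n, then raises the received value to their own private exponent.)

16

Node A sends A = g^a mod n = 11^4 mod 31.
11^1 ≡ 11 (mod 31)
11^2 = (11^1)^2 ≡ 11^2 = 121 ≡ 28 (mod 31)
11^4 = (11^2)^2 ≡ 28^2 = 784 ≡ 9 (mod 31)
So A = 9. Node B then computes K = A^b mod n = 9^3 mod 31.
9^1 ≡ 9 (mod 31)
9^2 = (9^1)^2 ≡ 9^2 = 81 ≡ 19 (mod 31)
9^3 = 9^2 · 9^1 ≡ 19 · 9 ≡ 16 (mod 31).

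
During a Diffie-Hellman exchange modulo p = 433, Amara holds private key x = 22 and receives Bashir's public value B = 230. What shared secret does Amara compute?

Shared key K = 230^22 mod 433.
230^1 ≡ 230 (mod 433)
230^2 = (230^1)^2 ≡ 230^2 = 52900 ≡ 74 (mod 433)
230^4 = (230^2)^2 ≡ 74^2 = 5476 ≡ 280 (mod 433)
230^8 = (230^4)^2 ≡ 280^2 = 78400 ≡ 27 (mod 433)
230^16 = (230^8)^2 ≡ 27^2 = 729 ≡ 296 (mod 433)
230^22 = 230^16 · 230^4 · 230^2 ≡ 296 · 280 · 74 ≡ 108 (mod 433).

108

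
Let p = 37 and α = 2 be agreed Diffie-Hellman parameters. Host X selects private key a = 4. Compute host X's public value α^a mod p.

Public value = 2^4 mod 37.
2^1 ≡ 2 (mod 37)
2^2 = (2^1)^2 ≡ 2^2 = 4 ≡ 4 (mod 37)
2^4 = (2^2)^2 ≡ 4^2 = 16 ≡ 16 (mod 37)

16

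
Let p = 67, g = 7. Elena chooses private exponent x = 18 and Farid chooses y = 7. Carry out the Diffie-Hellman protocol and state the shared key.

22

Farid sends B = g^y mod p = 7^7 mod 67.
7^1 ≡ 7 (mod 67)
7^2 = (7^1)^2 ≡ 7^2 = 49 ≡ 49 (mod 67)
7^4 = (7^2)^2 ≡ 49^2 = 2401 ≡ 56 (mod 67)
7^7 = 7^4 · 7^2 · 7^1 ≡ 56 · 49 · 7 ≡ 46 (mod 67).
So B = 46. Elena then computes K = B^x mod p = 46^18 mod 67.
46^1 ≡ 46 (mod 67)
46^2 = (46^1)^2 ≡ 46^2 = 2116 ≡ 39 (mod 67)
46^4 = (46^2)^2 ≡ 39^2 = 1521 ≡ 47 (mod 67)
46^8 = (46^4)^2 ≡ 47^2 = 2209 ≡ 65 (mod 67)
46^16 = (46^8)^2 ≡ 65^2 = 4225 ≡ 4 (mod 67)
46^18 = 46^16 · 46^2 ≡ 4 · 39 ≡ 22 (mod 67).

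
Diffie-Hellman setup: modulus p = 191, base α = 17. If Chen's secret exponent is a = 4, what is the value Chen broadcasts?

Public value = 17^4 mod 191.
17^1 ≡ 17 (mod 191)
17^2 = (17^1)^2 ≡ 17^2 = 289 ≡ 98 (mod 191)
17^4 = (17^2)^2 ≡ 98^2 = 9604 ≡ 54 (mod 191)

54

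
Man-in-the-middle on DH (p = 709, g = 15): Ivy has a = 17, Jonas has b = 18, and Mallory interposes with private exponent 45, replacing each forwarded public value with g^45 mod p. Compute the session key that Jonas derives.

203

Jonas receives Mallory's public value M = 15^45 mod 709 instead of the honest one.
15^1 ≡ 15 (mod 709)
15^2 = (15^1)^2 ≡ 15^2 = 225 ≡ 225 (mod 709)
15^4 = (15^2)^2 ≡ 225^2 = 50625 ≡ 286 (mod 709)
15^8 = (15^4)^2 ≡ 286^2 = 81796 ≡ 261 (mod 709)
15^16 = (15^8)^2 ≡ 261^2 = 68121 ≡ 57 (mod 709)
15^32 = (15^16)^2 ≡ 57^2 = 3249 ≡ 413 (mod 709)
15^45 = 15^32 · 15^8 · 15^4 · 15^1 ≡ 413 · 261 · 286 · 15 ≡ 191 (mod 709).
So M = 191. Jonas computes K = M^18 mod 709.
191^1 ≡ 191 (mod 709)
191^2 = (191^1)^2 ≡ 191^2 = 36481 ≡ 322 (mod 709)
191^4 = (191^2)^2 ≡ 322^2 = 103684 ≡ 170 (mod 709)
191^8 = (191^4)^2 ≡ 170^2 = 28900 ≡ 540 (mod 709)
191^16 = (191^8)^2 ≡ 540^2 = 291600 ≡ 201 (mod 709)
191^18 = 191^16 · 191^2 ≡ 201 · 322 ≡ 203 (mod 709).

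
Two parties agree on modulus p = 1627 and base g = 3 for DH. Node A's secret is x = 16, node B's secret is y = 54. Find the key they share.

893

Node B sends B = g^y mod p = 3^54 mod 1627.
3^1 ≡ 3 (mod 1627)
3^2 = (3^1)^2 ≡ 3^2 = 9 ≡ 9 (mod 1627)
3^4 = (3^2)^2 ≡ 9^2 = 81 ≡ 81 (mod 1627)
3^8 = (3^4)^2 ≡ 81^2 = 6561 ≡ 53 (mod 1627)
3^16 = (3^8)^2 ≡ 53^2 = 2809 ≡ 1182 (mod 1627)
3^32 = (3^16)^2 ≡ 1182^2 = 1397124 ≡ 1158 (mod 1627)
3^54 = 3^32 · 3^16 · 3^4 · 3^2 ≡ 1158 · 1182 · 81 · 9 ≡ 294 (mod 1627).
So B = 294. Node A then computes K = B^x mod p = 294^16 mod 1627.
294^1 ≡ 294 (mod 1627)
294^2 = (294^1)^2 ≡ 294^2 = 86436 ≡ 205 (mod 1627)
294^4 = (294^2)^2 ≡ 205^2 = 42025 ≡ 1350 (mod 1627)
294^8 = (294^4)^2 ≡ 1350^2 = 1822500 ≡ 260 (mod 1627)
294^16 = (294^8)^2 ≡ 260^2 = 67600 ≡ 893 (mod 1627)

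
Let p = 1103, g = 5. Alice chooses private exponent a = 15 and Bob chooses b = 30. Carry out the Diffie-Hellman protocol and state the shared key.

855

Alice sends A = g^a mod p = 5^15 mod 1103.
5^1 ≡ 5 (mod 1103)
5^2 = (5^1)^2 ≡ 5^2 = 25 ≡ 25 (mod 1103)
5^4 = (5^2)^2 ≡ 25^2 = 625 ≡ 625 (mod 1103)
5^8 = (5^4)^2 ≡ 625^2 = 390625 ≡ 163 (mod 1103)
5^15 = 5^8 · 5^4 · 5^2 · 5^1 ≡ 163 · 625 · 25 · 5 ≡ 240 (mod 1103).
So A = 240. Bob then computes K = A^b mod p = 240^30 mod 1103.
240^1 ≡ 240 (mod 1103)
240^2 = (240^1)^2 ≡ 240^2 = 57600 ≡ 244 (mod 1103)
240^4 = (240^2)^2 ≡ 244^2 = 59536 ≡ 1077 (mod 1103)
240^8 = (240^4)^2 ≡ 1077^2 = 1159929 ≡ 676 (mod 1103)
240^16 = (240^8)^2 ≡ 676^2 = 456976 ≡ 334 (mod 1103)
240^30 = 240^16 · 240^8 · 240^4 · 240^2 ≡ 334 · 676 · 1077 · 244 ≡ 855 (mod 1103).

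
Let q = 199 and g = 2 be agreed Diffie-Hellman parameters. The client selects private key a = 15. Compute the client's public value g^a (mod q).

132

Public value = 2^15 (mod 199).
2^1 ≡ 2 (mod 199)
2^2 = (2^1)^2 ≡ 2^2 = 4 ≡ 4 (mod 199)
2^4 = (2^2)^2 ≡ 4^2 = 16 ≡ 16 (mod 199)
2^8 = (2^4)^2 ≡ 16^2 = 256 ≡ 57 (mod 199)
2^15 = 2^8 · 2^4 · 2^2 · 2^1 ≡ 57 · 16 · 4 · 2 ≡ 132 (mod 199).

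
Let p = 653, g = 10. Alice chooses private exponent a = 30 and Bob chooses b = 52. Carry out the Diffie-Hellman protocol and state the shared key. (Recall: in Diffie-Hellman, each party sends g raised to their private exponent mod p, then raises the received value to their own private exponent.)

438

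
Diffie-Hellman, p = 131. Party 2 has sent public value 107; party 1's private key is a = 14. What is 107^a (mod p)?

107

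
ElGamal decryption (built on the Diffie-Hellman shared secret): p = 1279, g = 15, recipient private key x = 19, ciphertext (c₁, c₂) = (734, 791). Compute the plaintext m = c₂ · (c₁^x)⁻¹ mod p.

Shared mask s = c₁^x mod p = 734^19 mod 1279.
734^1 ≡ 734 (mod 1279)
734^2 = (734^1)^2 ≡ 734^2 = 538756 ≡ 297 (mod 1279)
734^4 = (734^2)^2 ≡ 297^2 = 88209 ≡ 1237 (mod 1279)
734^8 = (734^4)^2 ≡ 1237^2 = 1530169 ≡ 485 (mod 1279)
734^16 = (734^8)^2 ≡ 485^2 = 235225 ≡ 1168 (mod 1279)
734^19 = 734^16 · 734^2 · 734^1 ≡ 1168 · 297 · 734 ≡ 902 (mod 1279).
So s = 902; s⁻¹ ≡ 821 (mod 1279).
m = c₂ · s⁻¹ mod 1279 = 791 · 821 mod 1279 = 958.

958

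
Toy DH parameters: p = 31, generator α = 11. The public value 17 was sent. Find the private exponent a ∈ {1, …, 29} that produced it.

Try successive powers of 11 modulo 31:
11^1 ≡ 11
11^2 ≡ 28
11^3 ≡ 29
11^4 ≡ 9
11^5 ≡ 6
11^6 ≡ 4
11^7 ≡ 13
11^8 ≡ 19
11^9 ≡ 23
11^10 ≡ 5
11^11 ≡ 24
11^12 ≡ 16
11^13 ≡ 21
11^14 ≡ 14
11^15 ≡ 30
11^16 ≡ 20
11^17 ≡ 3
11^18 ≡ 2
11^19 ≡ 22
11^20 ≡ 25
11^21 ≡ 27
11^22 ≡ 18
11^23 ≡ 12
11^24 ≡ 8
11^25 ≡ 26
11^26 ≡ 7
11^27 ≡ 15
11^28 ≡ 10
11^29 ≡ 17
Found: a = 29.

29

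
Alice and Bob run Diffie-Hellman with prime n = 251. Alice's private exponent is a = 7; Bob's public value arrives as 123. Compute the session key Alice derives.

125

Shared key K = 123^7 mod 251.
123^1 ≡ 123 (mod 251)
123^2 = (123^1)^2 ≡ 123^2 = 15129 ≡ 69 (mod 251)
123^4 = (123^2)^2 ≡ 69^2 = 4761 ≡ 243 (mod 251)
123^7 = 123^4 · 123^2 · 123^1 ≡ 243 · 69 · 123 ≡ 125 (mod 251).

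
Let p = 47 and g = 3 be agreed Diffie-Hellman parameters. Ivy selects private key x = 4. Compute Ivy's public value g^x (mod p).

Public value = 3^4 (mod 47).
3^1 ≡ 3 (mod 47)
3^2 = (3^1)^2 ≡ 3^2 = 9 ≡ 9 (mod 47)
3^4 = (3^2)^2 ≡ 9^2 = 81 ≡ 34 (mod 47)

34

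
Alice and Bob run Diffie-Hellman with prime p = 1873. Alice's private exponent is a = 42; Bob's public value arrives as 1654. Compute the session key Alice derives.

Shared key K = 1654^42 mod 1873.
1654^1 ≡ 1654 (mod 1873)
1654^2 = (1654^1)^2 ≡ 1654^2 = 2735716 ≡ 1136 (mod 1873)
1654^4 = (1654^2)^2 ≡ 1136^2 = 1290496 ≡ 1872 (mod 1873)
1654^8 = (1654^4)^2 ≡ 1872^2 = 3504384 ≡ 1 (mod 1873)
1654^16 = (1654^8)^2 ≡ 1^2 = 1 ≡ 1 (mod 1873)
1654^32 = (1654^16)^2 ≡ 1^2 = 1 ≡ 1 (mod 1873)
1654^42 = 1654^32 · 1654^8 · 1654^2 ≡ 1 · 1 · 1136 ≡ 1136 (mod 1873).

1136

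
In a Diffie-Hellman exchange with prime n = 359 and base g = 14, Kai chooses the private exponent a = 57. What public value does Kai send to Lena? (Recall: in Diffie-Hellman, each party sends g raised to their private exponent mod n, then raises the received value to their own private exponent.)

Public value = 14^57 (mod 359).
14^1 ≡ 14 (mod 359)
14^2 = (14^1)^2 ≡ 14^2 = 196 ≡ 196 (mod 359)
14^4 = (14^2)^2 ≡ 196^2 = 38416 ≡ 3 (mod 359)
14^8 = (14^4)^2 ≡ 3^2 = 9 ≡ 9 (mod 359)
14^16 = (14^8)^2 ≡ 9^2 = 81 ≡ 81 (mod 359)
14^32 = (14^16)^2 ≡ 81^2 = 6561 ≡ 99 (mod 359)
14^57 = 14^32 · 14^16 · 14^8 · 14^1 ≡ 99 · 81 · 9 · 14 ≡ 168 (mod 359).

168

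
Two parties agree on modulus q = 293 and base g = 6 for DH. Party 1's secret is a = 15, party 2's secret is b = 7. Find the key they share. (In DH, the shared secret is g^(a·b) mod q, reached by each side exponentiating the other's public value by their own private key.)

211

Party 1 sends A = g^a mod q = 6^15 mod 293.
6^1 ≡ 6 (mod 293)
6^2 = (6^1)^2 ≡ 6^2 = 36 ≡ 36 (mod 293)
6^4 = (6^2)^2 ≡ 36^2 = 1296 ≡ 124 (mod 293)
6^8 = (6^4)^2 ≡ 124^2 = 15376 ≡ 140 (mod 293)
6^15 = 6^8 · 6^4 · 6^2 · 6^1 ≡ 140 · 124 · 36 · 6 ≡ 239 (mod 293).
So A = 239. Party 2 then computes K = A^b mod q = 239^7 mod 293.
239^1 ≡ 239 (mod 293)
239^2 = (239^1)^2 ≡ 239^2 = 57121 ≡ 279 (mod 293)
239^4 = (239^2)^2 ≡ 279^2 = 77841 ≡ 196 (mod 293)
239^7 = 239^4 · 239^2 · 239^1 ≡ 196 · 279 · 239 ≡ 211 (mod 293).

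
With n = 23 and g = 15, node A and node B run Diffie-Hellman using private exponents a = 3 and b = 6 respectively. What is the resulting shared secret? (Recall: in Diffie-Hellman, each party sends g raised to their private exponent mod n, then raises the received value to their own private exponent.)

Node A sends A = g^a mod n = 15^3 mod 23.
15^1 ≡ 15 (mod 23)
15^2 = (15^1)^2 ≡ 15^2 = 225 ≡ 18 (mod 23)
15^3 = 15^2 · 15^1 ≡ 18 · 15 ≡ 17 (mod 23).
So A = 17. Node B then computes K = A^b mod n = 17^6 mod 23.
17^1 ≡ 17 (mod 23)
17^2 = (17^1)^2 ≡ 17^2 = 289 ≡ 13 (mod 23)
17^4 = (17^2)^2 ≡ 13^2 = 169 ≡ 8 (mod 23)
17^6 = 17^4 · 17^2 ≡ 8 · 13 ≡ 12 (mod 23).

12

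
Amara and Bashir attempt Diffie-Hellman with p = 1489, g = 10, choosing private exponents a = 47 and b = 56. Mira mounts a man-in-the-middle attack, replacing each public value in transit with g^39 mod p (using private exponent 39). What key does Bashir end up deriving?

653

Bashir receives Mira's public value M = 10^39 mod 1489 instead of the honest one.
10^1 ≡ 10 (mod 1489)
10^2 = (10^1)^2 ≡ 10^2 = 100 ≡ 100 (mod 1489)
10^4 = (10^2)^2 ≡ 100^2 = 10000 ≡ 1066 (mod 1489)
10^8 = (10^4)^2 ≡ 1066^2 = 1136356 ≡ 249 (mod 1489)
10^16 = (10^8)^2 ≡ 249^2 = 62001 ≡ 952 (mod 1489)
10^32 = (10^16)^2 ≡ 952^2 = 906304 ≡ 992 (mod 1489)
10^39 = 10^32 · 10^4 · 10^2 · 10^1 ≡ 992 · 1066 · 100 · 10 ≡ 579 (mod 1489).
So M = 579. Bashir computes K = M^56 mod 1489.
579^1 ≡ 579 (mod 1489)
579^2 = (579^1)^2 ≡ 579^2 = 335241 ≡ 216 (mod 1489)
579^4 = (579^2)^2 ≡ 216^2 = 46656 ≡ 497 (mod 1489)
579^8 = (579^4)^2 ≡ 497^2 = 247009 ≡ 1324 (mod 1489)
579^16 = (579^8)^2 ≡ 1324^2 = 1752976 ≡ 423 (mod 1489)
579^32 = (579^16)^2 ≡ 423^2 = 178929 ≡ 249 (mod 1489)
579^56 = 579^32 · 579^16 · 579^8 ≡ 249 · 423 · 1324 ≡ 653 (mod 1489).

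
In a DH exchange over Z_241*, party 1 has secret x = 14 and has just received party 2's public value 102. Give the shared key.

61

Shared key K = 102^14 mod 241.
102^1 ≡ 102 (mod 241)
102^2 = (102^1)^2 ≡ 102^2 = 10404 ≡ 41 (mod 241)
102^4 = (102^2)^2 ≡ 41^2 = 1681 ≡ 235 (mod 241)
102^8 = (102^4)^2 ≡ 235^2 = 55225 ≡ 36 (mod 241)
102^14 = 102^8 · 102^4 · 102^2 ≡ 36 · 235 · 41 ≡ 61 (mod 241).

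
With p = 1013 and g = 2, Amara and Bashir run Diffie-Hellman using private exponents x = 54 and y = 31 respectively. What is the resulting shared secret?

790

Amara sends A = g^x mod p = 2^54 mod 1013.
2^1 ≡ 2 (mod 1013)
2^2 = (2^1)^2 ≡ 2^2 = 4 ≡ 4 (mod 1013)
2^4 = (2^2)^2 ≡ 4^2 = 16 ≡ 16 (mod 1013)
2^8 = (2^4)^2 ≡ 16^2 = 256 ≡ 256 (mod 1013)
2^16 = (2^8)^2 ≡ 256^2 = 65536 ≡ 704 (mod 1013)
2^32 = (2^16)^2 ≡ 704^2 = 495616 ≡ 259 (mod 1013)
2^54 = 2^32 · 2^16 · 2^4 · 2^2 ≡ 259 · 704 · 16 · 4 ≡ 757 (mod 1013).
So A = 757. Bashir then computes K = A^y mod p = 757^31 mod 1013.
757^1 ≡ 757 (mod 1013)
757^2 = (757^1)^2 ≡ 757^2 = 573049 ≡ 704 (mod 1013)
757^4 = (757^2)^2 ≡ 704^2 = 495616 ≡ 259 (mod 1013)
757^8 = (757^4)^2 ≡ 259^2 = 67081 ≡ 223 (mod 1013)
757^16 = (757^8)^2 ≡ 223^2 = 49729 ≡ 92 (mod 1013)
757^31 = 757^16 · 757^8 · 757^4 · 757^2 · 757^1 ≡ 92 · 223 · 259 · 704 · 757 ≡ 790 (mod 1013).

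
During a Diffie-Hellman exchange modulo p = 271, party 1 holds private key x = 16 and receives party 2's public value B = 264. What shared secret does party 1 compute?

62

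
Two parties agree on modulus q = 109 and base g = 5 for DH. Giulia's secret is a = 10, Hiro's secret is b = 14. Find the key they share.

Hiro sends B = g^b mod q = 5^14 mod 109.
5^1 ≡ 5 (mod 109)
5^2 = (5^1)^2 ≡ 5^2 = 25 ≡ 25 (mod 109)
5^4 = (5^2)^2 ≡ 25^2 = 625 ≡ 80 (mod 109)
5^8 = (5^4)^2 ≡ 80^2 = 6400 ≡ 78 (mod 109)
5^14 = 5^8 · 5^4 · 5^2 ≡ 78 · 80 · 25 ≡ 21 (mod 109).
So B = 21. Giulia then computes K = B^a mod q = 21^10 mod 109.
21^1 ≡ 21 (mod 109)
21^2 = (21^1)^2 ≡ 21^2 = 441 ≡ 5 (mod 109)
21^4 = (21^2)^2 ≡ 5^2 = 25 ≡ 25 (mod 109)
21^8 = (21^4)^2 ≡ 25^2 = 625 ≡ 80 (mod 109)
21^10 = 21^8 · 21^2 ≡ 80 · 5 ≡ 73 (mod 109).

73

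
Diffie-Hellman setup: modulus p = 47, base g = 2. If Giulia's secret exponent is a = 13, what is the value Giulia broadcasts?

14

Public value = 2^13 (mod 47).
2^1 ≡ 2 (mod 47)
2^2 = (2^1)^2 ≡ 2^2 = 4 ≡ 4 (mod 47)
2^4 = (2^2)^2 ≡ 4^2 = 16 ≡ 16 (mod 47)
2^8 = (2^4)^2 ≡ 16^2 = 256 ≡ 21 (mod 47)
2^13 = 2^8 · 2^4 · 2^1 ≡ 21 · 16 · 2 ≡ 14 (mod 47).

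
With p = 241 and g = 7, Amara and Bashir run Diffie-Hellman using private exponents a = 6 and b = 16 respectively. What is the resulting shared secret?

87

Amara sends A = g^a mod p = 7^6 mod 241.
7^1 ≡ 7 (mod 241)
7^2 = (7^1)^2 ≡ 7^2 = 49 ≡ 49 (mod 241)
7^4 = (7^2)^2 ≡ 49^2 = 2401 ≡ 232 (mod 241)
7^6 = 7^4 · 7^2 ≡ 232 · 49 ≡ 41 (mod 241).
So A = 41. Bashir then computes K = A^b mod p = 41^16 mod 241.
41^1 ≡ 41 (mod 241)
41^2 = (41^1)^2 ≡ 41^2 = 1681 ≡ 235 (mod 241)
41^4 = (41^2)^2 ≡ 235^2 = 55225 ≡ 36 (mod 241)
41^8 = (41^4)^2 ≡ 36^2 = 1296 ≡ 91 (mod 241)
41^16 = (41^8)^2 ≡ 91^2 = 8281 ≡ 87 (mod 241)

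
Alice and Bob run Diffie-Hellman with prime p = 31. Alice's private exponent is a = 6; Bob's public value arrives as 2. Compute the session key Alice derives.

2

Shared key K = 2^6 mod 31.
2^1 ≡ 2 (mod 31)
2^2 = (2^1)^2 ≡ 2^2 = 4 ≡ 4 (mod 31)
2^4 = (2^2)^2 ≡ 4^2 = 16 ≡ 16 (mod 31)
2^6 = 2^4 · 2^2 ≡ 16 · 4 ≡ 2 (mod 31).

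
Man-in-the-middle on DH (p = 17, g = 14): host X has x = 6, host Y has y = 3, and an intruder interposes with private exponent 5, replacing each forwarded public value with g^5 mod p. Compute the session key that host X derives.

Host X receives an intruder's public value M = 14^5 mod 17 instead of the honest one.
14^1 ≡ 14 (mod 17)
14^2 = (14^1)^2 ≡ 14^2 = 196 ≡ 9 (mod 17)
14^4 = (14^2)^2 ≡ 9^2 = 81 ≡ 13 (mod 17)
14^5 = 14^4 · 14^1 ≡ 13 · 14 ≡ 12 (mod 17).
So M = 12. Host X computes K = M^6 mod 17.
12^1 ≡ 12 (mod 17)
12^2 = (12^1)^2 ≡ 12^2 = 144 ≡ 8 (mod 17)
12^4 = (12^2)^2 ≡ 8^2 = 64 ≡ 13 (mod 17)
12^6 = 12^4 · 12^2 ≡ 13 · 8 ≡ 2 (mod 17).

2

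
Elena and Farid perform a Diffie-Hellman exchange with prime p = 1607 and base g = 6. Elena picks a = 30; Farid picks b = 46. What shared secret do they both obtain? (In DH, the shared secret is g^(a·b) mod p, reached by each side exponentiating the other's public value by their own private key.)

Elena sends A = g^a mod p = 6^30 mod 1607.
6^1 ≡ 6 (mod 1607)
6^2 = (6^1)^2 ≡ 6^2 = 36 ≡ 36 (mod 1607)
6^4 = (6^2)^2 ≡ 36^2 = 1296 ≡ 1296 (mod 1607)
6^8 = (6^4)^2 ≡ 1296^2 = 1679616 ≡ 301 (mod 1607)
6^16 = (6^8)^2 ≡ 301^2 = 90601 ≡ 609 (mod 1607)
6^30 = 6^16 · 6^8 · 6^4 · 6^2 ≡ 609 · 301 · 1296 · 36 ≡ 1062 (mod 1607).
So A = 1062. Farid then computes K = A^b mod p = 1062^46 mod 1607.
1062^1 ≡ 1062 (mod 1607)
1062^2 = (1062^1)^2 ≡ 1062^2 = 1127844 ≡ 1337 (mod 1607)
1062^4 = (1062^2)^2 ≡ 1337^2 = 1787569 ≡ 585 (mod 1607)
1062^8 = (1062^4)^2 ≡ 585^2 = 342225 ≡ 1541 (mod 1607)
1062^16 = (1062^8)^2 ≡ 1541^2 = 2374681 ≡ 1142 (mod 1607)
1062^32 = (1062^16)^2 ≡ 1142^2 = 1304164 ≡ 887 (mod 1607)
1062^46 = 1062^32 · 1062^8 · 1062^4 · 1062^2 ≡ 887 · 1541 · 585 · 1337 ≡ 367 (mod 1607).

367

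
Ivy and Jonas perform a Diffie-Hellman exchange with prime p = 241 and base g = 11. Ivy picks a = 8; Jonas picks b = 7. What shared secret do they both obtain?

Jonas sends B = g^b mod p = 11^7 mod 241.
11^1 ≡ 11 (mod 241)
11^2 = (11^1)^2 ≡ 11^2 = 121 ≡ 121 (mod 241)
11^4 = (11^2)^2 ≡ 121^2 = 14641 ≡ 181 (mod 241)
11^7 = 11^4 · 11^2 · 11^1 ≡ 181 · 121 · 11 ≡ 152 (mod 241).
So B = 152. Ivy then computes K = B^a mod p = 152^8 mod 241.
152^1 ≡ 152 (mod 241)
152^2 = (152^1)^2 ≡ 152^2 = 23104 ≡ 209 (mod 241)
152^4 = (152^2)^2 ≡ 209^2 = 43681 ≡ 60 (mod 241)
152^8 = (152^4)^2 ≡ 60^2 = 3600 ≡ 226 (mod 241)

226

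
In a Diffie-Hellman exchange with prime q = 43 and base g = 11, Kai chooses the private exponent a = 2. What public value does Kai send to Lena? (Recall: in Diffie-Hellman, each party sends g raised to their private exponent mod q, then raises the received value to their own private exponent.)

35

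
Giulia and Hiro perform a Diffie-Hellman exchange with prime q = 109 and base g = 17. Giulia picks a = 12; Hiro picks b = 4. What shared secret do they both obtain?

Hiro sends B = g^b mod q = 17^4 mod 109.
17^1 ≡ 17 (mod 109)
17^2 = (17^1)^2 ≡ 17^2 = 289 ≡ 71 (mod 109)
17^4 = (17^2)^2 ≡ 71^2 = 5041 ≡ 27 (mod 109)
So B = 27. Giulia then computes K = B^a mod q = 27^12 mod 109.
27^1 ≡ 27 (mod 109)
27^2 = (27^1)^2 ≡ 27^2 = 729 ≡ 75 (mod 109)
27^4 = (27^2)^2 ≡ 75^2 = 5625 ≡ 66 (mod 109)
27^8 = (27^4)^2 ≡ 66^2 = 4356 ≡ 105 (mod 109)
27^12 = 27^8 · 27^4 ≡ 105 · 66 ≡ 63 (mod 109).

63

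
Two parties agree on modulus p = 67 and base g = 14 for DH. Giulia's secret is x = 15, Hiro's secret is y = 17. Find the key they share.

62

Giulia sends A = g^x mod p = 14^15 mod 67.
14^1 ≡ 14 (mod 67)
14^2 = (14^1)^2 ≡ 14^2 = 196 ≡ 62 (mod 67)
14^4 = (14^2)^2 ≡ 62^2 = 3844 ≡ 25 (mod 67)
14^8 = (14^4)^2 ≡ 25^2 = 625 ≡ 22 (mod 67)
14^15 = 14^8 · 14^4 · 14^2 · 14^1 ≡ 22 · 25 · 62 · 14 ≡ 25 (mod 67).
So A = 25. Hiro then computes K = A^y mod p = 25^17 mod 67.
25^1 ≡ 25 (mod 67)
25^2 = (25^1)^2 ≡ 25^2 = 625 ≡ 22 (mod 67)
25^4 = (25^2)^2 ≡ 22^2 = 484 ≡ 15 (mod 67)
25^8 = (25^4)^2 ≡ 15^2 = 225 ≡ 24 (mod 67)
25^16 = (25^8)^2 ≡ 24^2 = 576 ≡ 40 (mod 67)
25^17 = 25^16 · 25^1 ≡ 40 · 25 ≡ 62 (mod 67).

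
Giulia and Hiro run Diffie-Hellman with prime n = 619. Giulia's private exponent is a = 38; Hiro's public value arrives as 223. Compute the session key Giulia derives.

Shared key K = 223^38 mod 619.
223^1 ≡ 223 (mod 619)
223^2 = (223^1)^2 ≡ 223^2 = 49729 ≡ 209 (mod 619)
223^4 = (223^2)^2 ≡ 209^2 = 43681 ≡ 351 (mod 619)
223^8 = (223^4)^2 ≡ 351^2 = 123201 ≡ 20 (mod 619)
223^16 = (223^8)^2 ≡ 20^2 = 400 ≡ 400 (mod 619)
223^32 = (223^16)^2 ≡ 400^2 = 160000 ≡ 298 (mod 619)
223^38 = 223^32 · 223^4 · 223^2 ≡ 298 · 351 · 209 ≡ 378 (mod 619).

378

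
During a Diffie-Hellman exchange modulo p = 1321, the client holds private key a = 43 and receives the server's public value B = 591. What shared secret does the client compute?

840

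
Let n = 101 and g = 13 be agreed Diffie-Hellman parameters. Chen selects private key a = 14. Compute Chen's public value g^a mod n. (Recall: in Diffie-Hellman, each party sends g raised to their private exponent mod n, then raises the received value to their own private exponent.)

Public value = 13^14 mod 101.
13^1 ≡ 13 (mod 101)
13^2 = (13^1)^2 ≡ 13^2 = 169 ≡ 68 (mod 101)
13^4 = (13^2)^2 ≡ 68^2 = 4624 ≡ 79 (mod 101)
13^8 = (13^4)^2 ≡ 79^2 = 6241 ≡ 80 (mod 101)
13^14 = 13^8 · 13^4 · 13^2 ≡ 80 · 79 · 68 ≡ 5 (mod 101).

5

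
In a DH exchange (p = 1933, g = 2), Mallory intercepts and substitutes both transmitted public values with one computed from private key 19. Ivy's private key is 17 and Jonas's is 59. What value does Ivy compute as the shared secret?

Ivy receives Mallory's public value M = 2^19 mod 1933 instead of the honest one.
2^1 ≡ 2 (mod 1933)
2^2 = (2^1)^2 ≡ 2^2 = 4 ≡ 4 (mod 1933)
2^4 = (2^2)^2 ≡ 4^2 = 16 ≡ 16 (mod 1933)
2^8 = (2^4)^2 ≡ 16^2 = 256 ≡ 256 (mod 1933)
2^16 = (2^8)^2 ≡ 256^2 = 65536 ≡ 1747 (mod 1933)
2^19 = 2^16 · 2^2 · 2^1 ≡ 1747 · 4 · 2 ≡ 445 (mod 1933).
So M = 445. Ivy computes K = M^17 mod 1933.
445^1 ≡ 445 (mod 1933)
445^2 = (445^1)^2 ≡ 445^2 = 198025 ≡ 859 (mod 1933)
445^4 = (445^2)^2 ≡ 859^2 = 737881 ≡ 1408 (mod 1933)
445^8 = (445^4)^2 ≡ 1408^2 = 1982464 ≡ 1139 (mod 1933)
445^16 = (445^8)^2 ≡ 1139^2 = 1297321 ≡ 278 (mod 1933)
445^17 = 445^16 · 445^1 ≡ 278 · 445 ≡ 1931 (mod 1933).

1931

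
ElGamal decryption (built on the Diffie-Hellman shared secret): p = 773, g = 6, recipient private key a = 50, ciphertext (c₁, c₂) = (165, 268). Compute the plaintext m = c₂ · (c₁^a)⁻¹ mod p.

548

Shared mask s = c₁^a mod p = 165^50 mod 773.
165^1 ≡ 165 (mod 773)
165^2 = (165^1)^2 ≡ 165^2 = 27225 ≡ 170 (mod 773)
165^4 = (165^2)^2 ≡ 170^2 = 28900 ≡ 299 (mod 773)
165^8 = (165^4)^2 ≡ 299^2 = 89401 ≡ 506 (mod 773)
165^16 = (165^8)^2 ≡ 506^2 = 256036 ≡ 173 (mod 773)
165^32 = (165^16)^2 ≡ 173^2 = 29929 ≡ 555 (mod 773)
165^50 = 165^32 · 165^16 · 165^2 ≡ 555 · 173 · 170 ≡ 655 (mod 773).
So s = 655; s⁻¹ ≡ 452 (mod 773).
m = c₂ · s⁻¹ mod 773 = 268 · 452 mod 773 = 548.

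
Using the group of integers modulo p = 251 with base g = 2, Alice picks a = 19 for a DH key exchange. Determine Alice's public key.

Public value = 2^19 mod 251.
2^1 ≡ 2 (mod 251)
2^2 = (2^1)^2 ≡ 2^2 = 4 ≡ 4 (mod 251)
2^4 = (2^2)^2 ≡ 4^2 = 16 ≡ 16 (mod 251)
2^8 = (2^4)^2 ≡ 16^2 = 256 ≡ 5 (mod 251)
2^16 = (2^8)^2 ≡ 5^2 = 25 ≡ 25 (mod 251)
2^19 = 2^16 · 2^2 · 2^1 ≡ 25 · 4 · 2 ≡ 200 (mod 251).

200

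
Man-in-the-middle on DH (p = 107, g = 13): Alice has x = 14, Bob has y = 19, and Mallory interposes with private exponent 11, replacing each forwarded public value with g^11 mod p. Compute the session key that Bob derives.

Bob receives Mallory's public value M = 13^11 mod 107 instead of the honest one.
13^1 ≡ 13 (mod 107)
13^2 = (13^1)^2 ≡ 13^2 = 169 ≡ 62 (mod 107)
13^4 = (13^2)^2 ≡ 62^2 = 3844 ≡ 99 (mod 107)
13^8 = (13^4)^2 ≡ 99^2 = 9801 ≡ 64 (mod 107)
13^11 = 13^8 · 13^2 · 13^1 ≡ 64 · 62 · 13 ≡ 10 (mod 107).
So M = 10. Bob computes K = M^19 mod 107.
10^1 ≡ 10 (mod 107)
10^2 = (10^1)^2 ≡ 10^2 = 100 ≡ 100 (mod 107)
10^4 = (10^2)^2 ≡ 100^2 = 10000 ≡ 49 (mod 107)
10^8 = (10^4)^2 ≡ 49^2 = 2401 ≡ 47 (mod 107)
10^16 = (10^8)^2 ≡ 47^2 = 2209 ≡ 69 (mod 107)
10^19 = 10^16 · 10^2 · 10^1 ≡ 69 · 100 · 10 ≡ 92 (mod 107).

92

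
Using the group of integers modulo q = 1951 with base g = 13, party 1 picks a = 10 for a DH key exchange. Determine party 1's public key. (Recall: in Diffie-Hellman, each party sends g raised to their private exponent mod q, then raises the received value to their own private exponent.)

723

Public value = 13^10 (mod 1951).
13^1 ≡ 13 (mod 1951)
13^2 = (13^1)^2 ≡ 13^2 = 169 ≡ 169 (mod 1951)
13^4 = (13^2)^2 ≡ 169^2 = 28561 ≡ 1247 (mod 1951)
13^8 = (13^4)^2 ≡ 1247^2 = 1555009 ≡ 62 (mod 1951)
13^10 = 13^8 · 13^2 ≡ 62 · 169 ≡ 723 (mod 1951).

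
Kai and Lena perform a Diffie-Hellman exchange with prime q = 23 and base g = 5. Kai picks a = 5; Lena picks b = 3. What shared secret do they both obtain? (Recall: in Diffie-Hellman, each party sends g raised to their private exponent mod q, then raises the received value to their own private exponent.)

Kai sends A = g^a mod q = 5^5 mod 23.
5^1 ≡ 5 (mod 23)
5^2 = (5^1)^2 ≡ 5^2 = 25 ≡ 2 (mod 23)
5^4 = (5^2)^2 ≡ 2^2 = 4 ≡ 4 (mod 23)
5^5 = 5^4 · 5^1 ≡ 4 · 5 ≡ 20 (mod 23).
So A = 20. Lena then computes K = A^b mod q = 20^3 mod 23.
20^1 ≡ 20 (mod 23)
20^2 = (20^1)^2 ≡ 20^2 = 400 ≡ 9 (mod 23)
20^3 = 20^2 · 20^1 ≡ 9 · 20 ≡ 19 (mod 23).

19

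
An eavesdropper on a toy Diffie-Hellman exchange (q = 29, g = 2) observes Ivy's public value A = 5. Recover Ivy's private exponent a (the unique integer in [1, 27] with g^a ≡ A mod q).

22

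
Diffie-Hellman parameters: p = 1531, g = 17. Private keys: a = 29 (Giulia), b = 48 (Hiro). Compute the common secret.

Giulia sends A = g^a mod p = 17^29 mod 1531.
17^1 ≡ 17 (mod 1531)
17^2 = (17^1)^2 ≡ 17^2 = 289 ≡ 289 (mod 1531)
17^4 = (17^2)^2 ≡ 289^2 = 83521 ≡ 847 (mod 1531)
17^8 = (17^4)^2 ≡ 847^2 = 717409 ≡ 901 (mod 1531)
17^16 = (17^8)^2 ≡ 901^2 = 811801 ≡ 371 (mod 1531)
17^29 = 17^16 · 17^8 · 17^4 · 17^1 ≡ 371 · 901 · 847 · 17 ≡ 1143 (mod 1531).
So A = 1143. Hiro then computes K = A^b mod p = 1143^48 mod 1531.
1143^1 ≡ 1143 (mod 1531)
1143^2 = (1143^1)^2 ≡ 1143^2 = 1306449 ≡ 506 (mod 1531)
1143^4 = (1143^2)^2 ≡ 506^2 = 256036 ≡ 359 (mod 1531)
1143^8 = (1143^4)^2 ≡ 359^2 = 128881 ≡ 277 (mod 1531)
1143^16 = (1143^8)^2 ≡ 277^2 = 76729 ≡ 179 (mod 1531)
1143^32 = (1143^16)^2 ≡ 179^2 = 32041 ≡ 1421 (mod 1531)
1143^48 = 1143^32 · 1143^16 ≡ 1421 · 179 ≡ 213 (mod 1531).

213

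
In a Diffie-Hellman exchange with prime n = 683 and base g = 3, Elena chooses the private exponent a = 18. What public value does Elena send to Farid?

350

Public value = 3^18 (mod 683).
3^1 ≡ 3 (mod 683)
3^2 = (3^1)^2 ≡ 3^2 = 9 ≡ 9 (mod 683)
3^4 = (3^2)^2 ≡ 9^2 = 81 ≡ 81 (mod 683)
3^8 = (3^4)^2 ≡ 81^2 = 6561 ≡ 414 (mod 683)
3^16 = (3^8)^2 ≡ 414^2 = 171396 ≡ 646 (mod 683)
3^18 = 3^16 · 3^2 ≡ 646 · 9 ≡ 350 (mod 683).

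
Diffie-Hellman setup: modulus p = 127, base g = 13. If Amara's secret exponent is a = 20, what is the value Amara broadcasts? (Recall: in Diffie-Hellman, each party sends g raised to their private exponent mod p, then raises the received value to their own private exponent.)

21

Public value = 13^{20} \pmod{127}.
13^1 ≡ 13 (mod 127)
13^2 = (13^1)^2 ≡ 13^2 = 169 ≡ 42 (mod 127)
13^4 = (13^2)^2 ≡ 42^2 = 1764 ≡ 113 (mod 127)
13^8 = (13^4)^2 ≡ 113^2 = 12769 ≡ 69 (mod 127)
13^16 = (13^8)^2 ≡ 69^2 = 4761 ≡ 62 (mod 127)
13^20 = 13^16 · 13^4 ≡ 62 · 113 ≡ 21 (mod 127).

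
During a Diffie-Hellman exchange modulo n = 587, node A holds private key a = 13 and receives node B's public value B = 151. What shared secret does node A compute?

270

Shared key K = 151^13 mod 587.
151^1 ≡ 151 (mod 587)
151^2 = (151^1)^2 ≡ 151^2 = 22801 ≡ 495 (mod 587)
151^4 = (151^2)^2 ≡ 495^2 = 245025 ≡ 246 (mod 587)
151^8 = (151^4)^2 ≡ 246^2 = 60516 ≡ 55 (mod 587)
151^13 = 151^8 · 151^4 · 151^1 ≡ 55 · 246 · 151 ≡ 270 (mod 587).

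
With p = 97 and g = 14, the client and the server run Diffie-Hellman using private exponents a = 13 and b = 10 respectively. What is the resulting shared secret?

25

The server sends B = g^b mod p = 14^10 mod 97.
14^1 ≡ 14 (mod 97)
14^2 = (14^1)^2 ≡ 14^2 = 196 ≡ 2 (mod 97)
14^4 = (14^2)^2 ≡ 2^2 = 4 ≡ 4 (mod 97)
14^8 = (14^4)^2 ≡ 4^2 = 16 ≡ 16 (mod 97)
14^10 = 14^8 · 14^2 ≡ 16 · 2 ≡ 32 (mod 97).
So B = 32. The client then computes K = B^a mod p = 32^13 mod 97.
32^1 ≡ 32 (mod 97)
32^2 = (32^1)^2 ≡ 32^2 = 1024 ≡ 54 (mod 97)
32^4 = (32^2)^2 ≡ 54^2 = 2916 ≡ 6 (mod 97)
32^8 = (32^4)^2 ≡ 6^2 = 36 ≡ 36 (mod 97)
32^13 = 32^8 · 32^4 · 32^1 ≡ 36 · 6 · 32 ≡ 25 (mod 97).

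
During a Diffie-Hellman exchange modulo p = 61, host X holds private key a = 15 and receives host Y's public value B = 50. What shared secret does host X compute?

11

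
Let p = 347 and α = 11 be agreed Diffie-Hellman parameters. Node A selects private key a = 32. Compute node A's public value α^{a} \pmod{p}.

Public value = 11^{32} \pmod{347}.
11^1 ≡ 11 (mod 347)
11^2 = (11^1)^2 ≡ 11^2 = 121 ≡ 121 (mod 347)
11^4 = (11^2)^2 ≡ 121^2 = 14641 ≡ 67 (mod 347)
11^8 = (11^4)^2 ≡ 67^2 = 4489 ≡ 325 (mod 347)
11^16 = (11^8)^2 ≡ 325^2 = 105625 ≡ 137 (mod 347)
11^32 = (11^16)^2 ≡ 137^2 = 18769 ≡ 31 (mod 347)

31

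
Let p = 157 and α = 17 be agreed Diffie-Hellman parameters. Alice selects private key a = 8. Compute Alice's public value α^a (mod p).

9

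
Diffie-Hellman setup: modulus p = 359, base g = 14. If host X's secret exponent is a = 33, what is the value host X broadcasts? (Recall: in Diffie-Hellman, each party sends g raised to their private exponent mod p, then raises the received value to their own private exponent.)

309

Public value = 14^33 mod 359.
14^1 ≡ 14 (mod 359)
14^2 = (14^1)^2 ≡ 14^2 = 196 ≡ 196 (mod 359)
14^4 = (14^2)^2 ≡ 196^2 = 38416 ≡ 3 (mod 359)
14^8 = (14^4)^2 ≡ 3^2 = 9 ≡ 9 (mod 359)
14^16 = (14^8)^2 ≡ 9^2 = 81 ≡ 81 (mod 359)
14^32 = (14^16)^2 ≡ 81^2 = 6561 ≡ 99 (mod 359)
14^33 = 14^32 · 14^1 ≡ 99 · 14 ≡ 309 (mod 359).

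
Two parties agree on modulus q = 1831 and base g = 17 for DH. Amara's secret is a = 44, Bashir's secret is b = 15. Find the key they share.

Bashir sends B = g^b mod q = 17^15 mod 1831.
17^1 ≡ 17 (mod 1831)
17^2 = (17^1)^2 ≡ 17^2 = 289 ≡ 289 (mod 1831)
17^4 = (17^2)^2 ≡ 289^2 = 83521 ≡ 1126 (mod 1831)
17^8 = (17^4)^2 ≡ 1126^2 = 1267876 ≡ 824 (mod 1831)
17^15 = 17^8 · 17^4 · 17^2 · 17^1 ≡ 824 · 1126 · 289 · 17 ≡ 304 (mod 1831).
So B = 304. Amara then computes K = B^a mod q = 304^44 mod 1831.
304^1 ≡ 304 (mod 1831)
304^2 = (304^1)^2 ≡ 304^2 = 92416 ≡ 866 (mod 1831)
304^4 = (304^2)^2 ≡ 866^2 = 749956 ≡ 1077 (mod 1831)
304^8 = (304^4)^2 ≡ 1077^2 = 1159929 ≡ 906 (mod 1831)
304^16 = (304^8)^2 ≡ 906^2 = 820836 ≡ 548 (mod 1831)
304^32 = (304^16)^2 ≡ 548^2 = 300304 ≡ 20 (mod 1831)
304^44 = 304^32 · 304^8 · 304^4 ≡ 20 · 906 · 1077 ≡ 442 (mod 1831).

442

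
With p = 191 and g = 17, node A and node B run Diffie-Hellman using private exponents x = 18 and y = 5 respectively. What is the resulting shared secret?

160

Node B sends B = g^y mod p = 17^5 mod 191.
17^1 ≡ 17 (mod 191)
17^2 = (17^1)^2 ≡ 17^2 = 289 ≡ 98 (mod 191)
17^4 = (17^2)^2 ≡ 98^2 = 9604 ≡ 54 (mod 191)
17^5 = 17^4 · 17^1 ≡ 54 · 17 ≡ 154 (mod 191).
So B = 154. Node A then computes K = B^x mod p = 154^18 mod 191.
154^1 ≡ 154 (mod 191)
154^2 = (154^1)^2 ≡ 154^2 = 23716 ≡ 32 (mod 191)
154^4 = (154^2)^2 ≡ 32^2 = 1024 ≡ 69 (mod 191)
154^8 = (154^4)^2 ≡ 69^2 = 4761 ≡ 177 (mod 191)
154^16 = (154^8)^2 ≡ 177^2 = 31329 ≡ 5 (mod 191)
154^18 = 154^16 · 154^2 ≡ 5 · 32 ≡ 160 (mod 191).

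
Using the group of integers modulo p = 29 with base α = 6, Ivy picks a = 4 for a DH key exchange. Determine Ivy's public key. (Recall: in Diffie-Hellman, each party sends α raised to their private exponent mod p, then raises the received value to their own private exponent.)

Public value = 6^4 (mod 29).
6^1 ≡ 6 (mod 29)
6^2 = (6^1)^2 ≡ 6^2 = 36 ≡ 7 (mod 29)
6^4 = (6^2)^2 ≡ 7^2 = 49 ≡ 20 (mod 29)

20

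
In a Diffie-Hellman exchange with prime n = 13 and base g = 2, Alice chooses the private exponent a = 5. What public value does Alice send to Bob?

6

Public value = 2^5 (mod 13).
2^1 ≡ 2 (mod 13)
2^2 = (2^1)^2 ≡ 2^2 = 4 ≡ 4 (mod 13)
2^4 = (2^2)^2 ≡ 4^2 = 16 ≡ 3 (mod 13)
2^5 = 2^4 · 2^1 ≡ 3 · 2 ≡ 6 (mod 13).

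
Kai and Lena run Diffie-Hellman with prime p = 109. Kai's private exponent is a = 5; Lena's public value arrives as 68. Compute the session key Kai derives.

Shared key K = 68^5 mod 109.
68^1 ≡ 68 (mod 109)
68^2 = (68^1)^2 ≡ 68^2 = 4624 ≡ 46 (mod 109)
68^4 = (68^2)^2 ≡ 46^2 = 2116 ≡ 45 (mod 109)
68^5 = 68^4 · 68^1 ≡ 45 · 68 ≡ 8 (mod 109).

8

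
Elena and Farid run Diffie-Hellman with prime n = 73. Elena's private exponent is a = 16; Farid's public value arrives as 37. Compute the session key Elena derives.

Shared key K = 37^16 mod 73.
37^1 ≡ 37 (mod 73)
37^2 = (37^1)^2 ≡ 37^2 = 1369 ≡ 55 (mod 73)
37^4 = (37^2)^2 ≡ 55^2 = 3025 ≡ 32 (mod 73)
37^8 = (37^4)^2 ≡ 32^2 = 1024 ≡ 2 (mod 73)
37^16 = (37^8)^2 ≡ 2^2 = 4 ≡ 4 (mod 73)

4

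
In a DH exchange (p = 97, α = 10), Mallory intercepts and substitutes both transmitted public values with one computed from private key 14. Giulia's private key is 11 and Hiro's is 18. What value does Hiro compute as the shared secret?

47

Hiro receives Mallory's public value M = 10^14 mod 97 instead of the honest one.
10^1 ≡ 10 (mod 97)
10^2 = (10^1)^2 ≡ 10^2 = 100 ≡ 3 (mod 97)
10^4 = (10^2)^2 ≡ 3^2 = 9 ≡ 9 (mod 97)
10^8 = (10^4)^2 ≡ 9^2 = 81 ≡ 81 (mod 97)
10^14 = 10^8 · 10^4 · 10^2 ≡ 81 · 9 · 3 ≡ 53 (mod 97).
So M = 53. Hiro computes K = M^18 mod 97.
53^1 ≡ 53 (mod 97)
53^2 = (53^1)^2 ≡ 53^2 = 2809 ≡ 93 (mod 97)
53^4 = (53^2)^2 ≡ 93^2 = 8649 ≡ 16 (mod 97)
53^8 = (53^4)^2 ≡ 16^2 = 256 ≡ 62 (mod 97)
53^16 = (53^8)^2 ≡ 62^2 = 3844 ≡ 61 (mod 97)
53^18 = 53^16 · 53^2 ≡ 61 · 93 ≡ 47 (mod 97).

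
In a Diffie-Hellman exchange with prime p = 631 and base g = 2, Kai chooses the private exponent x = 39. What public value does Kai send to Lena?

Public value = 2^39 mod 631.
2^1 ≡ 2 (mod 631)
2^2 = (2^1)^2 ≡ 2^2 = 4 ≡ 4 (mod 631)
2^4 = (2^2)^2 ≡ 4^2 = 16 ≡ 16 (mod 631)
2^8 = (2^4)^2 ≡ 16^2 = 256 ≡ 256 (mod 631)
2^16 = (2^8)^2 ≡ 256^2 = 65536 ≡ 543 (mod 631)
2^32 = (2^16)^2 ≡ 543^2 = 294849 ≡ 172 (mod 631)
2^39 = 2^32 · 2^4 · 2^2 · 2^1 ≡ 172 · 16 · 4 · 2 ≡ 562 (mod 631).

562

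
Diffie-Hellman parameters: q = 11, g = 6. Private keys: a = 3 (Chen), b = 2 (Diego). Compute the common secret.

Chen sends A = g^a mod q = 6^3 mod 11.
6^1 ≡ 6 (mod 11)
6^2 = (6^1)^2 ≡ 6^2 = 36 ≡ 3 (mod 11)
6^3 = 6^2 · 6^1 ≡ 3 · 6 ≡ 7 (mod 11).
So A = 7. Diego then computes K = A^b mod q = 7^2 mod 11.
7^1 ≡ 7 (mod 11)
7^2 = (7^1)^2 ≡ 7^2 = 49 ≡ 5 (mod 11)

5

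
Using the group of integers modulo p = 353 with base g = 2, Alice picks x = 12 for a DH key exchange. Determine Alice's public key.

213

Public value = 2^12 (mod 353).
2^1 ≡ 2 (mod 353)
2^2 = (2^1)^2 ≡ 2^2 = 4 ≡ 4 (mod 353)
2^4 = (2^2)^2 ≡ 4^2 = 16 ≡ 16 (mod 353)
2^8 = (2^4)^2 ≡ 16^2 = 256 ≡ 256 (mod 353)
2^12 = 2^8 · 2^4 ≡ 256 · 16 ≡ 213 (mod 353).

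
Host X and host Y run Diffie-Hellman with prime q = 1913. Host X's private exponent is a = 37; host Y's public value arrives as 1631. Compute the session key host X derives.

Shared key K = 1631^37 mod 1913.
1631^1 ≡ 1631 (mod 1913)
1631^2 = (1631^1)^2 ≡ 1631^2 = 2660161 ≡ 1091 (mod 1913)
1631^4 = (1631^2)^2 ≡ 1091^2 = 1190281 ≡ 395 (mod 1913)
1631^8 = (1631^4)^2 ≡ 395^2 = 156025 ≡ 1072 (mod 1913)
1631^16 = (1631^8)^2 ≡ 1072^2 = 1149184 ≡ 1384 (mod 1913)
1631^32 = (1631^16)^2 ≡ 1384^2 = 1915456 ≡ 543 (mod 1913)
1631^37 = 1631^32 · 1631^4 · 1631^1 ≡ 543 · 395 · 1631 ≡ 464 (mod 1913).

464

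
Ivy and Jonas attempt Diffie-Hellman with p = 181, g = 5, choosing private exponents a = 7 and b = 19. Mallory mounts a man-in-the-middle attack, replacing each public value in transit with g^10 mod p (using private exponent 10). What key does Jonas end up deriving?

132

Jonas receives Mallory's public value M = 5^10 mod 181 instead of the honest one.
5^1 ≡ 5 (mod 181)
5^2 = (5^1)^2 ≡ 5^2 = 25 ≡ 25 (mod 181)
5^4 = (5^2)^2 ≡ 25^2 = 625 ≡ 82 (mod 181)
5^8 = (5^4)^2 ≡ 82^2 = 6724 ≡ 27 (mod 181)
5^10 = 5^8 · 5^2 ≡ 27 · 25 ≡ 132 (mod 181).
So M = 132. Jonas computes K = M^19 mod 181.
132^1 ≡ 132 (mod 181)
132^2 = (132^1)^2 ≡ 132^2 = 17424 ≡ 48 (mod 181)
132^4 = (132^2)^2 ≡ 48^2 = 2304 ≡ 132 (mod 181)
132^8 = (132^4)^2 ≡ 132^2 = 17424 ≡ 48 (mod 181)
132^16 = (132^8)^2 ≡ 48^2 = 2304 ≡ 132 (mod 181)
132^19 = 132^16 · 132^2 · 132^1 ≡ 132 · 48 · 132 ≡ 132 (mod 181).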